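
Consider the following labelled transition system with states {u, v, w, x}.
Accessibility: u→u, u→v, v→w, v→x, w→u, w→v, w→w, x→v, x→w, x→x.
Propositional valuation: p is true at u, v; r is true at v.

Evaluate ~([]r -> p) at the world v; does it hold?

At v: []r -> p is true, so ~([]r -> p) is false.
  At v: []r is false, p is true, so []r -> p is true.
    At v: []r requires r at every successor {w, x}.
      r fails at w, so []r is false at v.

No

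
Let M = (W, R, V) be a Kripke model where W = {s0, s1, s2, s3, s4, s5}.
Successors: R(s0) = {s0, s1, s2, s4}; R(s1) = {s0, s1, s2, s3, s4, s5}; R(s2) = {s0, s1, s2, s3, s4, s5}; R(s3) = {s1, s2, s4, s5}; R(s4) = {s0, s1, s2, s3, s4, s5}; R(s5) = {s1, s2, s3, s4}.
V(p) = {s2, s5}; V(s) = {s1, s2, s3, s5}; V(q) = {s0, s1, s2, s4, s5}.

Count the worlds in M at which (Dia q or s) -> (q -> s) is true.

Recall that Dia ψ holds at a world iff ψ holds at some accessible world.
Let φ = (Dia q or s) -> (q -> s). Evaluate φ at each world:
  s0 (successors {s0, s1, s2, s4}): φ is false.
  s1 (successors {s0, s1, s2, s3, s4, s5}): φ is true.
  s2 (successors {s0, s1, s2, s3, s4, s5}): φ is true.
  s3 (successors {s1, s2, s4, s5}): φ is true.
  s4 (successors {s0, s1, s2, s3, s4, s5}): φ is false.
  s5 (successors {s1, s2, s3, s4}): φ is true.
For instance, at s2:
  At s2: Dia q or s is true, q -> s is true, so (Dia q or s) -> (q -> s) is true.
    At s2: Dia q is true, s is true, so Dia q or s is true.
      At s2: Dia q requires q at some successor in {s0, s1, s2, s3, s4, s5}.
        q holds at s0, so Dia q is true at s2.
Satisfying worlds: {s1, s2, s3, s5}

4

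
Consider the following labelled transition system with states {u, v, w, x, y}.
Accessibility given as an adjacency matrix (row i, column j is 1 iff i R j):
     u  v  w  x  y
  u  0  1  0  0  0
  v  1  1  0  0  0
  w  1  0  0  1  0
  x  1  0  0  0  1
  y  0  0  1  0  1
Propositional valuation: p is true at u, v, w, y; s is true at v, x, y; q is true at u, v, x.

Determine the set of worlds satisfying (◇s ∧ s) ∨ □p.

u, v, x, y

Recall that □ψ holds at a world iff ψ holds at every accessible world, and ◇ψ holds iff ψ holds at some accessible world.
Let φ = (◇s ∧ s) ∨ □p. Evaluate φ at each world:
  u (successors {v}): φ is true.
  v (successors {u, v}): φ is true.
  w (successors {u, x}): φ is false.
  x (successors {u, y}): φ is true.
  y (successors {w, y}): φ is true.
For instance, at w:
  At w: ◇s ∧ s is false, □p is false, so (◇s ∧ s) ∨ □p is false.
    At w: ◇s is true, s is false, so ◇s ∧ s is false.
      At w: ◇s requires s at some successor in {u, x}.
        s holds at x, so ◇s is true at w.
    At w: □p requires p at every successor {u, x}.
      p fails at x, so □p is false at w.
Satisfying worlds: {u, v, x, y}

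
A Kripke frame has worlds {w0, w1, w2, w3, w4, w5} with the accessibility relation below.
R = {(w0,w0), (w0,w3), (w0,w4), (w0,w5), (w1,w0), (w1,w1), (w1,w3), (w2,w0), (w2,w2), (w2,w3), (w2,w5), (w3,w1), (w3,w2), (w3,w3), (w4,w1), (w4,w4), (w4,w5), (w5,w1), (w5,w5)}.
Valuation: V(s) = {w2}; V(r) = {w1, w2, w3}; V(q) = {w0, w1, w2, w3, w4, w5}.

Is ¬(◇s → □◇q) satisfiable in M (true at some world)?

Recall that □ψ holds at a world iff ψ holds at every accessible world, and ◇ψ holds iff ψ holds at some accessible world.
Let φ = ¬(◇s → □◇q). Evaluate φ at each world:
  w0 (successors {w0, w3, w4, w5}): φ is false.
  w1 (successors {w0, w1, w3}): φ is false.
  w2 (successors {w0, w2, w3, w5}): φ is false.
  w3 (successors {w1, w2, w3}): φ is false.
  w4 (successors {w1, w4, w5}): φ is false.
  w5 (successors {w1, w5}): φ is false.
For instance, at w1:
  At w1: ◇s → □◇q is true, so ¬(◇s → □◇q) is false.
    At w1: ◇s is false, □◇q is true, so ◇s → □◇q is true.
      At w1: ◇s requires s at some successor in {w0, w1, w3}.
        At w0: s is false.
        At w1: s is false.
        At w3: s is false.
      So ◇s is false at w1.
      At w1: □◇q requires ◇q at every successor {w0, w1, w3}.
        At w0: ◇q is true.
        At w1: ◇q is true.
        At w3: ◇q is true.
      So □◇q is true at w1.

No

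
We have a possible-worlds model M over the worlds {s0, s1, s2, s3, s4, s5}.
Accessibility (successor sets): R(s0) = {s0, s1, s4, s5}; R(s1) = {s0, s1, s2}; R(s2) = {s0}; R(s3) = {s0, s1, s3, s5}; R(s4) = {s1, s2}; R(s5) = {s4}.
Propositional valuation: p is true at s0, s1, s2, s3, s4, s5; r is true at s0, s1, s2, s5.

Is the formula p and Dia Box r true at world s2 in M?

At s2: p is true, Dia Box r is false, so p and Dia Box r is false.
  At s2: Dia Box r requires Box r at some successor in {s0}.
    At s0: Box r is false.
  So Dia Box r is false at s2.

No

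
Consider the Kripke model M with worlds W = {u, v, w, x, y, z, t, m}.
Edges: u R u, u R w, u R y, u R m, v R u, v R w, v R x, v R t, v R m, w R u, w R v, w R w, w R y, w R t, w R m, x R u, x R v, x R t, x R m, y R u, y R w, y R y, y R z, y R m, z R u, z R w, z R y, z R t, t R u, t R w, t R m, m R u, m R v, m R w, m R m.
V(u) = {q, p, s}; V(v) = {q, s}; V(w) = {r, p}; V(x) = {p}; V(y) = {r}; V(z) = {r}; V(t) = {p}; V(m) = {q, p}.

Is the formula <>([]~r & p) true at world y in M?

At y: <>([]~r & p) requires []~r & p at some successor in {u, w, y, z, m}.
  At u: []~r & p is false.
  At w: []~r & p is false.
  At y: []~r & p is false.
  At z: []~r & p is false.
  At m: []~r & p is false.
So <>([]~r & p) is false at y.

No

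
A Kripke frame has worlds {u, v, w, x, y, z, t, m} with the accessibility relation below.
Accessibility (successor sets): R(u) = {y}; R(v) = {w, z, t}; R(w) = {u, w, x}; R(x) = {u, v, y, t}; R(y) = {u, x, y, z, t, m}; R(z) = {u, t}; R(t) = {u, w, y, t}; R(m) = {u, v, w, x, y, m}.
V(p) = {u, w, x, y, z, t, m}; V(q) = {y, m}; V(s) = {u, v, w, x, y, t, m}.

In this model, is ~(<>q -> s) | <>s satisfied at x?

Yes

At x: ~(<>q -> s) is false, <>s is true, so ~(<>q -> s) | <>s is true.
  At x: <>q -> s is true, so ~(<>q -> s) is false.
    At x: <>q is true, s is true, so <>q -> s is true.
      At x: <>q requires q at some successor in {u, v, y, t}.
        q holds at y, so <>q is true at x.
  At x: <>s requires s at some successor in {u, v, y, t}.
    s holds at u, so <>s is true at x.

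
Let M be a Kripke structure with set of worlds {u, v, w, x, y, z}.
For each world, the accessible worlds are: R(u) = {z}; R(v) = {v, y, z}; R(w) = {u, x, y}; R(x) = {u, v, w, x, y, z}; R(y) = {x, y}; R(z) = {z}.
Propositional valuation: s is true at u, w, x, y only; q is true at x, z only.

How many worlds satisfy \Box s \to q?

4

Recall that \Box ψ holds at a world iff ψ holds at every accessible world, and \Diamond ψ holds iff ψ holds at some accessible world.
Let φ = \Box s \to q. Evaluate φ at each world:
  u (successors {z}): φ is true.
  v (successors {v, y, z}): φ is true.
  w (successors {u, x, y}): φ is false.
  x (successors {u, v, w, x, y, z}): φ is true.
  y (successors {x, y}): φ is false.
  z (successors {z}): φ is true.
For instance, at u:
  At u: \Box s is false, q is false, so \Box s \to q is true.
    At u: \Box s requires s at every successor {z}.
      s fails at z, so \Box s is false at u.
Satisfying worlds: {u, v, x, z}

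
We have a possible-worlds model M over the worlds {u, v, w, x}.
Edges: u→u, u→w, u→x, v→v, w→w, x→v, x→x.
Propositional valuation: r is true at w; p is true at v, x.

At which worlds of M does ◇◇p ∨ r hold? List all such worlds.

Recall that ◇ψ holds at a world iff ψ holds at some accessible world.
Let φ = ◇◇p ∨ r. Evaluate φ at each world:
  u (successors {u, w, x}): φ is true.
  v (successors {v}): φ is true.
  w (successors {w}): φ is true.
  x (successors {v, x}): φ is true.
For instance, at v:
  At v: ◇◇p is true, r is false, so ◇◇p ∨ r is true.
    At v: ◇◇p requires ◇p at some successor in {v}.
      ◇p holds at v, so ◇◇p is true at v.
Satisfying worlds: {u, v, w, x}

u, v, w, x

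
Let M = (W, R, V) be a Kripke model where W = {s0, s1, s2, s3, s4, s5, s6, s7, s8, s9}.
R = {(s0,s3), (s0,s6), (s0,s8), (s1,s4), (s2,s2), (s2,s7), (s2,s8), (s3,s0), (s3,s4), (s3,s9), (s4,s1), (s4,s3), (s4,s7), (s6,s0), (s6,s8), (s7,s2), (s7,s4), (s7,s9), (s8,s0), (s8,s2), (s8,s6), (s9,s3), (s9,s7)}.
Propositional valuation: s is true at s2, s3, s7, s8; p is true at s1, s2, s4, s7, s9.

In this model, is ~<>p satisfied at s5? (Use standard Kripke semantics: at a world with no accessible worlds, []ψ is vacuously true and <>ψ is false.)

Yes

Recall that <>ψ holds at a world iff ψ holds at some accessible world.
At s5: <>p is false, so ~<>p is true.
  At s5: no accessible worlds, so <>p is false.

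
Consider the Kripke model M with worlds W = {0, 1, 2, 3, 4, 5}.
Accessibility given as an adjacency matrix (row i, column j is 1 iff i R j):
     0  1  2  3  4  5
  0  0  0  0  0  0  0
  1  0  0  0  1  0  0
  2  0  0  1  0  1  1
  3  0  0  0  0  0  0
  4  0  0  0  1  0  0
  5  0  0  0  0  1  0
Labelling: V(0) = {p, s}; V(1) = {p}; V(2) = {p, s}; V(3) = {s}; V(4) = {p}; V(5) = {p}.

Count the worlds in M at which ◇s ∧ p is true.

3

Recall that ◇ψ holds at a world iff ψ holds at some accessible world.
Let φ = ◇s ∧ p. Evaluate φ at each world:
  0 (successors ∅): φ is false.
  1 (successors {3}): φ is true.
  2 (successors {2, 4, 5}): φ is true.
  3 (successors ∅): φ is false.
  4 (successors {3}): φ is true.
  5 (successors {4}): φ is false.
For instance, at 5:
  At 5: ◇s is false, p is true, so ◇s ∧ p is false.
    At 5: ◇s requires s at some successor in {4}.
      At 4: s is false.
    So ◇s is false at 5.
Satisfying worlds: {1, 2, 4}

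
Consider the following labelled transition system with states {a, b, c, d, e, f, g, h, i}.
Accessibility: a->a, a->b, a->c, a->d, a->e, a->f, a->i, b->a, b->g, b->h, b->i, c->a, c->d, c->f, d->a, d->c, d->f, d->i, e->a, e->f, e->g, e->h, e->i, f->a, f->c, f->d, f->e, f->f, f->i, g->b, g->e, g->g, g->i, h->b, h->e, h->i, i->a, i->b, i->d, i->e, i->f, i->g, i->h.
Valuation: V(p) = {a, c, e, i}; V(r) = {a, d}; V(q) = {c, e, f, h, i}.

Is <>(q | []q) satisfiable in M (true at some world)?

Yes

Recall that []ψ holds at a world iff ψ holds at every accessible world, and <>ψ holds iff ψ holds at some accessible world.
Let φ = <>(q | []q). Evaluate φ at each world:
  a (successors {a, b, c, d, e, f, i}): φ is true.
  b (successors {a, g, h, i}): φ is true.
  c (successors {a, d, f}): φ is true.
  d (successors {a, c, f, i}): φ is true.
  e (successors {a, f, g, h, i}): φ is true.
  f (successors {a, c, d, e, f, i}): φ is true.
  g (successors {b, e, g, i}): φ is true.
  h (successors {b, e, i}): φ is true.
  i (successors {a, b, d, e, f, g, h}): φ is true.
Detail at a (witness):
  At a: <>(q | []q) requires q | []q at some successor in {a, b, c, d, e, f, i}.
    q | []q holds at c, so <>(q | []q) is true at a.
      At c: q is true, []q is false, so q | []q is true.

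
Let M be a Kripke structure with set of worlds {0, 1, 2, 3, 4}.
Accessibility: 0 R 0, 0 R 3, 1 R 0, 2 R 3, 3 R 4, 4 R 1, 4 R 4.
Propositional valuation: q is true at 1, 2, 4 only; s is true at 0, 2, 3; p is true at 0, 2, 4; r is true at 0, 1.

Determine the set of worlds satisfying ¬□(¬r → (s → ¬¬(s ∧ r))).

Recall that □ψ holds at a world iff ψ holds at every accessible world, and ◇ψ holds iff ψ holds at some accessible world.
Let φ = ¬□(¬r → (s → ¬¬(s ∧ r))). Evaluate φ at each world:
  0 (successors {0, 3}): φ is true.
  1 (successors {0}): φ is false.
  2 (successors {3}): φ is true.
  3 (successors {4}): φ is false.
  4 (successors {1, 4}): φ is false.
For instance, at 4:
  At 4: □(¬r → (s → ¬¬(s ∧ r))) is true, so ¬□(¬r → (s → ¬¬(s ∧ r))) is false.
    At 4: □(¬r → (s → ¬¬(s ∧ r))) requires ¬r → (s → ¬¬(s ∧ r)) at every successor {1, 4}.
      At 1: ¬r → (s → ¬¬(s ∧ r)) is true.
      At 4: ¬r → (s → ¬¬(s ∧ r)) is true.
    So □(¬r → (s → ¬¬(s ∧ r))) is true at 4.
Satisfying worlds: {0, 2}

0, 2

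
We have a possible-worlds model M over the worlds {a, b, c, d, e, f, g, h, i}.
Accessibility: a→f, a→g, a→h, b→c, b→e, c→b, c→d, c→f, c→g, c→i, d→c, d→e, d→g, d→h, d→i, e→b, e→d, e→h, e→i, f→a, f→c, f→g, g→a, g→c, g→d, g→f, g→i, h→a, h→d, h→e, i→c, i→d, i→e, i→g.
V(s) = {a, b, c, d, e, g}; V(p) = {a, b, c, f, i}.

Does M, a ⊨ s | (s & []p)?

Recall that []ψ holds at a world iff ψ holds at every accessible world, and <>ψ holds iff ψ holds at some accessible world.
At a: s is true, s & []p is false, so s | (s & []p) is true.
  At a: s is true, []p is false, so s & []p is false.
    At a: []p requires p at every successor {f, g, h}.
      p fails at g, so []p is false at a.

Yes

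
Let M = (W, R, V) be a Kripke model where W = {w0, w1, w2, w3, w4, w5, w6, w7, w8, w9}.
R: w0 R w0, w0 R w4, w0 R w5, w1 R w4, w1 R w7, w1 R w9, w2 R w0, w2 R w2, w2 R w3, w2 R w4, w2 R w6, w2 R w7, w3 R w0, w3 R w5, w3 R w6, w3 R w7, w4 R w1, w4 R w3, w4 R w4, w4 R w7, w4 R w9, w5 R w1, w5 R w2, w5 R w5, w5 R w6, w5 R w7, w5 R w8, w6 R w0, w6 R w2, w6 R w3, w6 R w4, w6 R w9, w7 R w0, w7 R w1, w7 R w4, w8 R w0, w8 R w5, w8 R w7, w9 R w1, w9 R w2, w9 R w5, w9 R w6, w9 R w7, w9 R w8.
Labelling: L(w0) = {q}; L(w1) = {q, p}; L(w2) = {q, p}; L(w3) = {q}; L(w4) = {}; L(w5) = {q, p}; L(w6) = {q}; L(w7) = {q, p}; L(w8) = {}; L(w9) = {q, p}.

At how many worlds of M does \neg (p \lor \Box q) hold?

Let φ = \neg (p \lor \Box q). Evaluate φ at each world:
  w0 (successors {w0, w4, w5}): φ is true.
  w1 (successors {w4, w7, w9}): φ is false.
  w2 (successors {w0, w2, w3, w4, w6, w7}): φ is false.
  w3 (successors {w0, w5, w6, w7}): φ is false.
  w4 (successors {w1, w3, w4, w7, w9}): φ is true.
  w5 (successors {w1, w2, w5, w6, w7, w8}): φ is false.
  w6 (successors {w0, w2, w3, w4, w9}): φ is true.
  w7 (successors {w0, w1, w4}): φ is false.
  w8 (successors {w0, w5, w7}): φ is false.
  w9 (successors {w1, w2, w5, w6, w7, w8}): φ is false.
For instance, at w0:
  At w0: p \lor \Box q is false, so \neg (p \lor \Box q) is true.
    At w0: p is false, \Box q is false, so p \lor \Box q is false.
      At w0: \Box q requires q at every successor {w0, w4, w5}.
        q fails at w4, so \Box q is false at w0.
Satisfying worlds: {w0, w4, w6}

3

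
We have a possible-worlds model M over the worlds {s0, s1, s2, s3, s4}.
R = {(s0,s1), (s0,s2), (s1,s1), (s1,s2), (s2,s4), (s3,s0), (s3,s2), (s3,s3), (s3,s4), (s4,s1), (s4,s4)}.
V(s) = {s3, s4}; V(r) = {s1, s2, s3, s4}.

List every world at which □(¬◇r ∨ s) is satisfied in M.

s2

Let φ = □(¬◇r ∨ s). Evaluate φ at each world:
  s0 (successors {s1, s2}): φ is false.
  s1 (successors {s1, s2}): φ is false.
  s2 (successors {s4}): φ is true.
  s3 (successors {s0, s2, s3, s4}): φ is false.
  s4 (successors {s1, s4}): φ is false.
For instance, at s1:
  At s1: □(¬◇r ∨ s) requires ¬◇r ∨ s at every successor {s1, s2}.
    ¬◇r ∨ s fails at s1, so □(¬◇r ∨ s) is false at s1.
      At s1: ¬◇r is false, s is false, so ¬◇r ∨ s is false.
Satisfying worlds: {s2}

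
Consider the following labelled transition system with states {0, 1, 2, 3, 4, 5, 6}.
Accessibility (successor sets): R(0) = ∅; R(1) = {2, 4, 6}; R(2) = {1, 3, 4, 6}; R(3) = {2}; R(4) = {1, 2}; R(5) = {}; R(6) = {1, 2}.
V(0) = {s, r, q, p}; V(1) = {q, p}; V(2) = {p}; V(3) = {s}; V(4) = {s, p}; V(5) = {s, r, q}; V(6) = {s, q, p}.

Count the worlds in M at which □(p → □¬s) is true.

2

Let φ = □(p → □¬s). Evaluate φ at each world:
  0 (successors ∅): φ is true.
  1 (successors {2, 4, 6}): φ is false.
  2 (successors {1, 3, 4, 6}): φ is false.
  3 (successors {2}): φ is false.
  4 (successors {1, 2}): φ is false.
  5 (successors ∅): φ is true.
  6 (successors {1, 2}): φ is false.
For instance, at 1:
  At 1: □(p → □¬s) requires p → □¬s at every successor {2, 4, 6}.
    p → □¬s fails at 2, so □(p → □¬s) is false at 1.
      At 2: p is true, □¬s is false, so p → □¬s is false.
Satisfying worlds: {0, 5}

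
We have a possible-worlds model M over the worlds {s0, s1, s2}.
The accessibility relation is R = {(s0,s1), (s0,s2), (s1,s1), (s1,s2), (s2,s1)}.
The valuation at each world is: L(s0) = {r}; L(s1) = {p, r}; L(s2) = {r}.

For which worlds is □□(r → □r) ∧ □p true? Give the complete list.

Recall that □ψ holds at a world iff ψ holds at every accessible world, and ◇ψ holds iff ψ holds at some accessible world.
Let φ = □□(r → □r) ∧ □p. Evaluate φ at each world:
  s0 (successors {s1, s2}): φ is false.
  s1 (successors {s1, s2}): φ is false.
  s2 (successors {s1}): φ is true.
For instance, at s1:
  At s1: □□(r → □r) is true, □p is false, so □□(r → □r) ∧ □p is false.
    At s1: □□(r → □r) requires □(r → □r) at every successor {s1, s2}.
      At s1: □(r → □r) is true.
      At s2: □(r → □r) is true.
    So □□(r → □r) is true at s1.
    At s1: □p requires p at every successor {s1, s2}.
      p fails at s2, so □p is false at s1.
Satisfying worlds: {s2}

s2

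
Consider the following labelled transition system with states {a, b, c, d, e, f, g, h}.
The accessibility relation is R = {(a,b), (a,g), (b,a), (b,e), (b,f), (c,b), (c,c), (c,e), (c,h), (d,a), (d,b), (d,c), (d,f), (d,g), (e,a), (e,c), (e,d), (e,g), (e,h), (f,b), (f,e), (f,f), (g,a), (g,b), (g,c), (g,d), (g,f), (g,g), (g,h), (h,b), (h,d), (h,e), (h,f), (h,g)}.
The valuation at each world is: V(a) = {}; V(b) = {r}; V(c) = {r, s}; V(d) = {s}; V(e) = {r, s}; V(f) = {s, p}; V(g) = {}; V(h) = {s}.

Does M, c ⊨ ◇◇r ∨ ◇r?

At c: ◇◇r is true, ◇r is true, so ◇◇r ∨ ◇r is true.
  At c: ◇◇r requires ◇r at some successor in {b, c, e, h}.
    ◇r holds at b, so ◇◇r is true at c.
      At b: ◇r requires r at some successor in {a, e, f}.
        r holds at e, so ◇r is true at b.
  At c: ◇r requires r at some successor in {b, c, e, h}.
    r holds at b, so ◇r is true at c.

Yes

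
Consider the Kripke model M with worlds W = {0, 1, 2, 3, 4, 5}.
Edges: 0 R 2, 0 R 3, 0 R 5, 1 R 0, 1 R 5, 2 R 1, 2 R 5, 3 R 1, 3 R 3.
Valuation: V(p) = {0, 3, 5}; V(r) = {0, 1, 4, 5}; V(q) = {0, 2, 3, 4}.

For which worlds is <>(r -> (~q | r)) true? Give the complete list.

0, 1, 2, 3

Let φ = <>(r -> (~q | r)). Evaluate φ at each world:
  0 (successors {2, 3, 5}): φ is true.
  1 (successors {0, 5}): φ is true.
  2 (successors {1, 5}): φ is true.
  3 (successors {1, 3}): φ is true.
  4 (successors ∅): φ is false.
  5 (successors ∅): φ is false.
For instance, at 1:
  At 1: <>(r -> (~q | r)) requires r -> (~q | r) at some successor in {0, 5}.
    r -> (~q | r) holds at 0, so <>(r -> (~q | r)) is true at 1.
Satisfying worlds: {0, 1, 2, 3}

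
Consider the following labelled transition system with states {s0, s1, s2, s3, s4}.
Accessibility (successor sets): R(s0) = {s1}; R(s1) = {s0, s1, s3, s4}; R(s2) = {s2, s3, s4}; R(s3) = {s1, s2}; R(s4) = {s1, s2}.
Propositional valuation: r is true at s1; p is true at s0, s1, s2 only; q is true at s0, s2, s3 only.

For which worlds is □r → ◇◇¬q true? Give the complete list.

s0, s1, s2, s3, s4

Let φ = □r → ◇◇¬q. Evaluate φ at each world:
  s0 (successors {s1}): φ is true.
  s1 (successors {s0, s1, s3, s4}): φ is true.
  s2 (successors {s2, s3, s4}): φ is true.
  s3 (successors {s1, s2}): φ is true.
  s4 (successors {s1, s2}): φ is true.
For instance, at s2:
  At s2: □r is false, ◇◇¬q is true, so □r → ◇◇¬q is true.
    At s2: □r requires r at every successor {s2, s3, s4}.
      r fails at s2, so □r is false at s2.
    At s2: ◇◇¬q requires ◇¬q at some successor in {s2, s3, s4}.
      ◇¬q holds at s2, so ◇◇¬q is true at s2.
Satisfying worlds: {s0, s1, s2, s3, s4}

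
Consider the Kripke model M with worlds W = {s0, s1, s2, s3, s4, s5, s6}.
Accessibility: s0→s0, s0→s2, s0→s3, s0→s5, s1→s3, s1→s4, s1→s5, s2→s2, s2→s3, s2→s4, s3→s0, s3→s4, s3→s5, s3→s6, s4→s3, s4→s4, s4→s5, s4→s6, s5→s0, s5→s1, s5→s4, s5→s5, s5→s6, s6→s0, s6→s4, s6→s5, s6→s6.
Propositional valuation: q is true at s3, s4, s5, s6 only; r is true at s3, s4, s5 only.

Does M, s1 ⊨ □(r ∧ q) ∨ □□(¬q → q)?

Yes

At s1: □(r ∧ q) is true, □□(¬q → q) is false, so □(r ∧ q) ∨ □□(¬q → q) is true.
  At s1: □(r ∧ q) requires r ∧ q at every successor {s3, s4, s5}.
    At s3: r ∧ q is true.
    At s4: r ∧ q is true.
    At s5: r ∧ q is true.
  So □(r ∧ q) is true at s1.
  At s1: □□(¬q → q) requires □(¬q → q) at every successor {s3, s4, s5}.
    □(¬q → q) fails at s3, so □□(¬q → q) is false at s1.
      At s3: □(¬q → q) requires ¬q → q at every successor {s0, s4, s5, s6}.
        ¬q → q fails at s0, so □(¬q → q) is false at s3.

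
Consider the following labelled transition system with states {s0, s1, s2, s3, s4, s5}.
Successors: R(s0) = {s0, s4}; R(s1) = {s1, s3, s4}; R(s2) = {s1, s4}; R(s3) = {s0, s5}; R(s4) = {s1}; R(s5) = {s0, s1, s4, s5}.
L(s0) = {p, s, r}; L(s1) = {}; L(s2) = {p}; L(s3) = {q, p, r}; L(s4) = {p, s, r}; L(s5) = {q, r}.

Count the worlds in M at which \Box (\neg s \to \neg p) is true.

Recall that \Box ψ holds at a world iff ψ holds at every accessible world, and \Diamond ψ holds iff ψ holds at some accessible world.
Let φ = \Box (\neg s \to \neg p). Evaluate φ at each world:
  s0 (successors {s0, s4}): φ is true.
  s1 (successors {s1, s3, s4}): φ is false.
  s2 (successors {s1, s4}): φ is true.
  s3 (successors {s0, s5}): φ is true.
  s4 (successors {s1}): φ is true.
  s5 (successors {s0, s1, s4, s5}): φ is true.
For instance, at s1:
  At s1: \Box (\neg s \to \neg p) requires \neg s \to \neg p at every successor {s1, s3, s4}.
    \neg s \to \neg p fails at s3, so \Box (\neg s \to \neg p) is false at s1.
Satisfying worlds: {s0, s2, s3, s4, s5}

5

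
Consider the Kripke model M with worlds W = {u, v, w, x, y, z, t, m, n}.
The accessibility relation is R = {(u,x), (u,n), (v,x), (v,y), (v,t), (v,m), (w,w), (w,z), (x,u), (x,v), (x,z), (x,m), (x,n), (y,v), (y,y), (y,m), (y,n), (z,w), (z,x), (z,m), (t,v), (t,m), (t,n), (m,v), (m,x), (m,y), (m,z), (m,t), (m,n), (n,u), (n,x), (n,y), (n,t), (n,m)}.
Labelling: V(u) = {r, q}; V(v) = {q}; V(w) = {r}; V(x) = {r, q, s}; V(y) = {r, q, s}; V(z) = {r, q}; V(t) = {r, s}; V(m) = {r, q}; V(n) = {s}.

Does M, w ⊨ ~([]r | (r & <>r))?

No

At w: []r | (r & <>r) is true, so ~([]r | (r & <>r)) is false.
  At w: []r is true, r & <>r is true, so []r | (r & <>r) is true.
    At w: []r requires r at every successor {w, z}.
      At w: r is true.
      At z: r is true.
    So []r is true at w.
    At w: r is true, <>r is true, so r & <>r is true.
      At w: <>r requires r at some successor in {w, z}.
        r holds at w, so <>r is true at w.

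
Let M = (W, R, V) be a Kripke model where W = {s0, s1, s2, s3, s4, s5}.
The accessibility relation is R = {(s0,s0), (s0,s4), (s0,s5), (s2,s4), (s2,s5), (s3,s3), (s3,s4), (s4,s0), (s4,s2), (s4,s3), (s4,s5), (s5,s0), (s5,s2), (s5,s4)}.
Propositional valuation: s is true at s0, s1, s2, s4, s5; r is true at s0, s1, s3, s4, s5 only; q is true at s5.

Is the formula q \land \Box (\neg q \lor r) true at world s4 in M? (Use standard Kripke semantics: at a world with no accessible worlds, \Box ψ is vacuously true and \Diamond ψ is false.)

Recall that \Box ψ holds at a world iff ψ holds at every accessible world, and \Diamond ψ holds iff ψ holds at some accessible world.
At s4: q is false, \Box (\neg q \lor r) is true, so q \land \Box (\neg q \lor r) is false.
  At s4: \Box (\neg q \lor r) requires \neg q \lor r at every successor {s0, s2, s3, s5}.
    At s0: \neg q \lor r is true.
    At s2: \neg q \lor r is true.
    At s3: \neg q \lor r is true.
    At s5: \neg q \lor r is true.
  So \Box (\neg q \lor r) is true at s4.

No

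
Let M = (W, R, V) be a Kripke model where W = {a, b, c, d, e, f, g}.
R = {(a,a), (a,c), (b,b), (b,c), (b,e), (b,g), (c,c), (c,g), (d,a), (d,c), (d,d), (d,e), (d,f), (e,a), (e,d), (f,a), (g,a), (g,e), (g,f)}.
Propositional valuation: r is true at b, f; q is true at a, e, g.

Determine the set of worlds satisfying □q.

f

Let φ = □q. Evaluate φ at each world:
  a (successors {a, c}): φ is false.
  b (successors {b, c, e, g}): φ is false.
  c (successors {c, g}): φ is false.
  d (successors {a, c, d, e, f}): φ is false.
  e (successors {a, d}): φ is false.
  f (successors {a}): φ is true.
  g (successors {a, e, f}): φ is false.
For instance, at b:
  At b: □q requires q at every successor {b, c, e, g}.
    q fails at b, so □q is false at b.
Satisfying worlds: {f}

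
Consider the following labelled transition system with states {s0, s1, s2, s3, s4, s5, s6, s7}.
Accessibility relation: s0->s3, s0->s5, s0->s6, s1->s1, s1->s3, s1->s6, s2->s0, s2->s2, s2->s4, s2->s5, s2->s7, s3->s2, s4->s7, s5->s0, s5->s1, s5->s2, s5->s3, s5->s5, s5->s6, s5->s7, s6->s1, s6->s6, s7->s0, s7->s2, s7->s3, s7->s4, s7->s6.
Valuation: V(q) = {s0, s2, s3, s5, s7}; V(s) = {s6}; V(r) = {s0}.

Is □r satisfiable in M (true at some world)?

Let φ = □r. Evaluate φ at each world:
  s0 (successors {s3, s5, s6}): φ is false.
  s1 (successors {s1, s3, s6}): φ is false.
  s2 (successors {s0, s2, s4, s5, s7}): φ is false.
  s3 (successors {s2}): φ is false.
  s4 (successors {s7}): φ is false.
  s5 (successors {s0, s1, s2, s3, s5, s6, s7}): φ is false.
  s6 (successors {s1, s6}): φ is false.
  s7 (successors {s0, s2, s3, s4, s6}): φ is false.
For instance, at s0:
  At s0: □r requires r at every successor {s3, s5, s6}.
    r fails at s3, so □r is false at s0.

No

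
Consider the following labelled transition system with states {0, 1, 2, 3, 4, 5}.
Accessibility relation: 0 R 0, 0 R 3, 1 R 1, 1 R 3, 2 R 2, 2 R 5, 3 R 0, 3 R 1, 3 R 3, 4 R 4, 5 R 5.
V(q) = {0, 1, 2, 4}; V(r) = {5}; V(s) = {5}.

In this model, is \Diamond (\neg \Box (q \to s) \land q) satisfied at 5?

At 5: \Diamond (\neg \Box (q \to s) \land q) requires \neg \Box (q \to s) \land q at some successor in {5}.
  At 5: \neg \Box (q \to s) \land q is false.
So \Diamond (\neg \Box (q \to s) \land q) is false at 5.

No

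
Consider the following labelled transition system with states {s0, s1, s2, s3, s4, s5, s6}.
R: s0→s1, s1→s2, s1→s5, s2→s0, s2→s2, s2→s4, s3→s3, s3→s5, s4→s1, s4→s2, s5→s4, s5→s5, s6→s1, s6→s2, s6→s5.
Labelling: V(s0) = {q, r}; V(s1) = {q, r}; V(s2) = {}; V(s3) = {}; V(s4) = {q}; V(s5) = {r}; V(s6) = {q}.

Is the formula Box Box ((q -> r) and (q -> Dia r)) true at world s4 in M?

No

At s4: Box Box ((q -> r) and (q -> Dia r)) requires Box ((q -> r) and (q -> Dia r)) at every successor {s1, s2}.
  Box ((q -> r) and (q -> Dia r)) fails at s2, so Box Box ((q -> r) and (q -> Dia r)) is false at s4.
    At s2: Box ((q -> r) and (q -> Dia r)) requires (q -> r) and (q -> Dia r) at every successor {s0, s2, s4}.
      (q -> r) and (q -> Dia r) fails at s4, so Box ((q -> r) and (q -> Dia r)) is false at s2.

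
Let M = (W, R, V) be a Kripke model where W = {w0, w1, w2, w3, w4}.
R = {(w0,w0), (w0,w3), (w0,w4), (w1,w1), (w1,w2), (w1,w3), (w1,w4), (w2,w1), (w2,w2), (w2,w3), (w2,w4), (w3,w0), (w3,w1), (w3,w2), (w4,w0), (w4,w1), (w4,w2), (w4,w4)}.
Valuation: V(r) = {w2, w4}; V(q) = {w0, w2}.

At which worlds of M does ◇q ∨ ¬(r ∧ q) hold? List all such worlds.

Let φ = ◇q ∨ ¬(r ∧ q). Evaluate φ at each world:
  w0 (successors {w0, w3, w4}): φ is true.
  w1 (successors {w1, w2, w3, w4}): φ is true.
  w2 (successors {w1, w2, w3, w4}): φ is true.
  w3 (successors {w0, w1, w2}): φ is true.
  w4 (successors {w0, w1, w2, w4}): φ is true.
For instance, at w1:
  At w1: ◇q is true, ¬(r ∧ q) is true, so ◇q ∨ ¬(r ∧ q) is true.
    At w1: ◇q requires q at some successor in {w1, w2, w3, w4}.
      q holds at w2, so ◇q is true at w1.
Satisfying worlds: {w0, w1, w2, w3, w4}

w0, w1, w2, w3, w4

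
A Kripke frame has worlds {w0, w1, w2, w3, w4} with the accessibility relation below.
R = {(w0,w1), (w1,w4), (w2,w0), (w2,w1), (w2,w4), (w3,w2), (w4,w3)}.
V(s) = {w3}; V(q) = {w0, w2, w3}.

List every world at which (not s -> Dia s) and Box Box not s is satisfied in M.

w3, w4

Let φ = (not s -> Dia s) and Box Box not s. Evaluate φ at each world:
  w0 (successors {w1}): φ is false.
  w1 (successors {w4}): φ is false.
  w2 (successors {w0, w1, w4}): φ is false.
  w3 (successors {w2}): φ is true.
  w4 (successors {w3}): φ is true.
For instance, at w3:
  At w3: not s -> Dia s is true, Box Box not s is true, so (not s -> Dia s) and Box Box not s is true.
    At w3: not s is false, Dia s is false, so not s -> Dia s is true.
      At w3: Dia s requires s at some successor in {w2}.
        At w2: s is false.
      So Dia s is false at w3.
    At w3: Box Box not s requires Box not s at every successor {w2}.
      At w2: Box not s is true.
    So Box Box not s is true at w3.
Satisfying worlds: {w3, w4}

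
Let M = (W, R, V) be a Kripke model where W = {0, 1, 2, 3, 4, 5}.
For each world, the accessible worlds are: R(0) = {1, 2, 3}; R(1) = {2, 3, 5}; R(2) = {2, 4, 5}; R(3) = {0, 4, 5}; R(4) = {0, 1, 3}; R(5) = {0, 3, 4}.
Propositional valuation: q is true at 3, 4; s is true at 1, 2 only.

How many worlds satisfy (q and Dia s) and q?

Recall that Dia ψ holds at a world iff ψ holds at some accessible world.
Let φ = (q and Dia s) and q. Evaluate φ at each world:
  0 (successors {1, 2, 3}): φ is false.
  1 (successors {2, 3, 5}): φ is false.
  2 (successors {2, 4, 5}): φ is false.
  3 (successors {0, 4, 5}): φ is false.
  4 (successors {0, 1, 3}): φ is true.
  5 (successors {0, 3, 4}): φ is false.
For instance, at 3:
  At 3: q and Dia s is false, q is true, so (q and Dia s) and q is false.
    At 3: q is true, Dia s is false, so q and Dia s is false.
      At 3: Dia s requires s at some successor in {0, 4, 5}.
        At 0: s is false.
        At 4: s is false.
        At 5: s is false.
      So Dia s is false at 3.
Satisfying worlds: {4}

1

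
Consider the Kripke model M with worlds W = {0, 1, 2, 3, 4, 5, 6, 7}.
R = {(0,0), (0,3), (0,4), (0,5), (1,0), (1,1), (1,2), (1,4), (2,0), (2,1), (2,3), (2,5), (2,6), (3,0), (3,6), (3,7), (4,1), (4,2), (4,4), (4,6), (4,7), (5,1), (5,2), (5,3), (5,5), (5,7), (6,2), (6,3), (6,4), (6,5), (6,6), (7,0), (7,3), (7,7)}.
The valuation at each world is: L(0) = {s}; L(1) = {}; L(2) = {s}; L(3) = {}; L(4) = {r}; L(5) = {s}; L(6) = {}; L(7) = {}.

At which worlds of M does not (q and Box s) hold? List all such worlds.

0, 1, 2, 3, 4, 5, 6, 7

Recall that Box ψ holds at a world iff ψ holds at every accessible world, and Dia ψ holds iff ψ holds at some accessible world.
Let φ = not (q and Box s). Evaluate φ at each world:
  0 (successors {0, 3, 4, 5}): φ is true.
  1 (successors {0, 1, 2, 4}): φ is true.
  2 (successors {0, 1, 3, 5, 6}): φ is true.
  3 (successors {0, 6, 7}): φ is true.
  4 (successors {1, 2, 4, 6, 7}): φ is true.
  5 (successors {1, 2, 3, 5, 7}): φ is true.
  6 (successors {2, 3, 4, 5, 6}): φ is true.
  7 (successors {0, 3, 7}): φ is true.
For instance, at 7:
  At 7: q and Box s is false, so not (q and Box s) is true.
    At 7: q is false, Box s is false, so q and Box s is false.
      At 7: Box s requires s at every successor {0, 3, 7}.
        s fails at 3, so Box s is false at 7.
Satisfying worlds: {0, 1, 2, 3, 4, 5, 6, 7}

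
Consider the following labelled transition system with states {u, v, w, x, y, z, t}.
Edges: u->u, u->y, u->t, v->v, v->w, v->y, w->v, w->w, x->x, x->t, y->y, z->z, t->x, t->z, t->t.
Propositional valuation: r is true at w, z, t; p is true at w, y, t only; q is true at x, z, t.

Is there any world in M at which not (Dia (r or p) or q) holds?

No

Let φ = not (Dia (r or p) or q). Evaluate φ at each world:
  u (successors {u, y, t}): φ is false.
  v (successors {v, w, y}): φ is false.
  w (successors {v, w}): φ is false.
  x (successors {x, t}): φ is false.
  y (successors {y}): φ is false.
  z (successors {z}): φ is false.
  t (successors {x, z, t}): φ is false.
For instance, at z:
  At z: Dia (r or p) or q is true, so not (Dia (r or p) or q) is false.
    At z: Dia (r or p) is true, q is true, so Dia (r or p) or q is true.
      At z: Dia (r or p) requires r or p at some successor in {z}.
        r or p holds at z, so Dia (r or p) is true at z.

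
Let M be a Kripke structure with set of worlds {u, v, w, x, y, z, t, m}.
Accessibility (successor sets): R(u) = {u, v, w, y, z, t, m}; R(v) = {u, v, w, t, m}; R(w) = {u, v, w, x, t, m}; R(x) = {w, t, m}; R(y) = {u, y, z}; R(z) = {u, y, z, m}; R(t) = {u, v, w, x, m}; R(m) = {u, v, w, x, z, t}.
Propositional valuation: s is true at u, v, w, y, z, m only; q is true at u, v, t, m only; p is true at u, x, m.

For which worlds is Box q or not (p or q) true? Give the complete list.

w, y, z

Let φ = Box q or not (p or q). Evaluate φ at each world:
  u (successors {u, v, w, y, z, t, m}): φ is false.
  v (successors {u, v, w, t, m}): φ is false.
  w (successors {u, v, w, x, t, m}): φ is true.
  x (successors {w, t, m}): φ is false.
  y (successors {u, y, z}): φ is true.
  z (successors {u, y, z, m}): φ is true.
  t (successors {u, v, w, x, m}): φ is false.
  m (successors {u, v, w, x, z, t}): φ is false.
For instance, at x:
  At x: Box q is false, not (p or q) is false, so Box q or not (p or q) is false.
    At x: Box q requires q at every successor {w, t, m}.
      q fails at w, so Box q is false at x.
Satisfying worlds: {w, y, z}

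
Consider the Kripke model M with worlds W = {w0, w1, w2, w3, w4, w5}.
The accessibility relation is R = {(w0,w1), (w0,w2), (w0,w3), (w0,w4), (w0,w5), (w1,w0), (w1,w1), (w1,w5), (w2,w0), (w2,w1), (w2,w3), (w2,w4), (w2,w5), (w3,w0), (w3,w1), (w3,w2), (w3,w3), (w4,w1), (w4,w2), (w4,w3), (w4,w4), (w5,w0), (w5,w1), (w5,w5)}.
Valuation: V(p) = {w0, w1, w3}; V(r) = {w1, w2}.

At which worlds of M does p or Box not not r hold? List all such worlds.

Let φ = p or Box not not r. Evaluate φ at each world:
  w0 (successors {w1, w2, w3, w4, w5}): φ is true.
  w1 (successors {w0, w1, w5}): φ is true.
  w2 (successors {w0, w1, w3, w4, w5}): φ is false.
  w3 (successors {w0, w1, w2, w3}): φ is true.
  w4 (successors {w1, w2, w3, w4}): φ is false.
  w5 (successors {w0, w1, w5}): φ is false.
For instance, at w3:
  At w3: p is true, Box not not r is false, so p or Box not not r is true.
    At w3: Box not not r requires not not r at every successor {w0, w1, w2, w3}.
      not not r fails at w0, so Box not not r is false at w3.
Satisfying worlds: {w0, w1, w3}

w0, w1, w3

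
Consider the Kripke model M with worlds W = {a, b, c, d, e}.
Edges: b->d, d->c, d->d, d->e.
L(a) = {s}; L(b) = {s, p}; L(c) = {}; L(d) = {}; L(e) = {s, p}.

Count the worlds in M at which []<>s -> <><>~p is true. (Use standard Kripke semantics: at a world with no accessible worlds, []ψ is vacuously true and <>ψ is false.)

Let φ = []<>s -> <><>~p. Evaluate φ at each world:
  a (successors ∅): φ is false.
  b (successors {d}): φ is true.
  c (successors ∅): φ is false.
  d (successors {c, d, e}): φ is true.
  e (successors ∅): φ is false.
For instance, at b:
  At b: []<>s is true, <><>~p is true, so []<>s -> <><>~p is true.
    At b: []<>s requires <>s at every successor {d}.
      At d: <>s is true.
    So []<>s is true at b.
    At b: <><>~p requires <>~p at some successor in {d}.
      <>~p holds at d, so <><>~p is true at b.
Satisfying worlds: {b, d}

2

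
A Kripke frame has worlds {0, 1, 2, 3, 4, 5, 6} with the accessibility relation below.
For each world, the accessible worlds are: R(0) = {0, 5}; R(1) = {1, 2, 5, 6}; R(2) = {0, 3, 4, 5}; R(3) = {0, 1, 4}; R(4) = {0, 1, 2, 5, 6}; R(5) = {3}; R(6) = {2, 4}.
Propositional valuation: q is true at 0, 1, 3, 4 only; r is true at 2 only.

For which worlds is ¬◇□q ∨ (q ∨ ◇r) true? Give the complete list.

0, 1, 3, 4, 6

Recall that □ψ holds at a world iff ψ holds at every accessible world, and ◇ψ holds iff ψ holds at some accessible world.
Let φ = ¬◇□q ∨ (q ∨ ◇r). Evaluate φ at each world:
  0 (successors {0, 5}): φ is true.
  1 (successors {1, 2, 5, 6}): φ is true.
  2 (successors {0, 3, 4, 5}): φ is false.
  3 (successors {0, 1, 4}): φ is true.
  4 (successors {0, 1, 2, 5, 6}): φ is true.
  5 (successors {3}): φ is false.
  6 (successors {2, 4}): φ is true.
For instance, at 5:
  At 5: ¬◇□q is false, q ∨ ◇r is false, so ¬◇□q ∨ (q ∨ ◇r) is false.
    At 5: ◇□q is true, so ¬◇□q is false.
      At 5: ◇□q requires □q at some successor in {3}.
        □q holds at 3, so ◇□q is true at 5.
    At 5: q is false, ◇r is false, so q ∨ ◇r is false.
      At 5: ◇r requires r at some successor in {3}.
        At 3: r is false.
      So ◇r is false at 5.
Satisfying worlds: {0, 1, 3, 4, 6}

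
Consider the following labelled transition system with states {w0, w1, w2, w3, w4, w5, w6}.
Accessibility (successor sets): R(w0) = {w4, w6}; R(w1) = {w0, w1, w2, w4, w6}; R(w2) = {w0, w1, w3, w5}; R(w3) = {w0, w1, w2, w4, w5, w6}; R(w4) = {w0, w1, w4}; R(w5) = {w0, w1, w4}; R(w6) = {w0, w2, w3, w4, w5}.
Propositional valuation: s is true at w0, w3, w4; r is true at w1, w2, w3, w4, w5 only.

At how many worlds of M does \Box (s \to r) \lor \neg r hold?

Let φ = \Box (s \to r) \lor \neg r. Evaluate φ at each world:
  w0 (successors {w4, w6}): φ is true.
  w1 (successors {w0, w1, w2, w4, w6}): φ is false.
  w2 (successors {w0, w1, w3, w5}): φ is false.
  w3 (successors {w0, w1, w2, w4, w5, w6}): φ is false.
  w4 (successors {w0, w1, w4}): φ is false.
  w5 (successors {w0, w1, w4}): φ is false.
  w6 (successors {w0, w2, w3, w4, w5}): φ is true.
For instance, at w6:
  At w6: \Box (s \to r) is false, \neg r is true, so \Box (s \to r) \lor \neg r is true.
    At w6: \Box (s \to r) requires s \to r at every successor {w0, w2, w3, w4, w5}.
      s \to r fails at w0, so \Box (s \to r) is false at w6.
Satisfying worlds: {w0, w6}

2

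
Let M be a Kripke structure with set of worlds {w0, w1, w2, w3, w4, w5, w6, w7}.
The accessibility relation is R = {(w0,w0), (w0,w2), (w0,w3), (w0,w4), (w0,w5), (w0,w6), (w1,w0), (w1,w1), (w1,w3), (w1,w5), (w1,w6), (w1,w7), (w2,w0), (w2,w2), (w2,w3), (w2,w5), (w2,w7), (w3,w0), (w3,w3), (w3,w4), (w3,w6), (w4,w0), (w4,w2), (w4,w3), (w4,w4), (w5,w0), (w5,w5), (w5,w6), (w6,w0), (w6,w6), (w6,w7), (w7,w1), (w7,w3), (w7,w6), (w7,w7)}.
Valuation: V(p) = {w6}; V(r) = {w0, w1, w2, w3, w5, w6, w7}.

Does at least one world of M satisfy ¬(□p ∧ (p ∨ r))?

Let φ = ¬(□p ∧ (p ∨ r)). Evaluate φ at each world:
  w0 (successors {w0, w2, w3, w4, w5, w6}): φ is true.
  w1 (successors {w0, w1, w3, w5, w6, w7}): φ is true.
  w2 (successors {w0, w2, w3, w5, w7}): φ is true.
  w3 (successors {w0, w3, w4, w6}): φ is true.
  w4 (successors {w0, w2, w3, w4}): φ is true.
  w5 (successors {w0, w5, w6}): φ is true.
  w6 (successors {w0, w6, w7}): φ is true.
  w7 (successors {w1, w3, w6, w7}): φ is true.
Detail at w0 (witness):
  At w0: □p ∧ (p ∨ r) is false, so ¬(□p ∧ (p ∨ r)) is true.
    At w0: □p is false, p ∨ r is true, so □p ∧ (p ∨ r) is false.
      At w0: □p requires p at every successor {w0, w2, w3, w4, w5, w6}.
        p fails at w0, so □p is false at w0.

Yes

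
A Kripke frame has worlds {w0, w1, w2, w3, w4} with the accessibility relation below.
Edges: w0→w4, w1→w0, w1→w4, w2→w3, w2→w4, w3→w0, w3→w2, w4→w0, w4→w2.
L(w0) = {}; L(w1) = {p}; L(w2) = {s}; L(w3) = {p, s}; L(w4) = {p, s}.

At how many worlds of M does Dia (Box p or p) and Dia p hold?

Recall that Box ψ holds at a world iff ψ holds at every accessible world, and Dia ψ holds iff ψ holds at some accessible world.
Let φ = Dia (Box p or p) and Dia p. Evaluate φ at each world:
  w0 (successors {w4}): φ is true.
  w1 (successors {w0, w4}): φ is true.
  w2 (successors {w3, w4}): φ is true.
  w3 (successors {w0, w2}): φ is false.
  w4 (successors {w0, w2}): φ is false.
For instance, at w1:
  At w1: Dia (Box p or p) is true, Dia p is true, so Dia (Box p or p) and Dia p is true.
    At w1: Dia (Box p or p) requires Box p or p at some successor in {w0, w4}.
      Box p or p holds at w0, so Dia (Box p or p) is true at w1.
    At w1: Dia p requires p at some successor in {w0, w4}.
      p holds at w4, so Dia p is true at w1.
Satisfying worlds: {w0, w1, w2}

3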